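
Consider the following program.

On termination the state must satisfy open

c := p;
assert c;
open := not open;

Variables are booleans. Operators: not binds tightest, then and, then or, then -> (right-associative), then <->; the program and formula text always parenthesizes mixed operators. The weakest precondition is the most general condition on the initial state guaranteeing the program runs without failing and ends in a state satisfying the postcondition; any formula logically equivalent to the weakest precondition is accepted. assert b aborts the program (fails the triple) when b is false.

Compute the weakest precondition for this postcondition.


Working backward. After the program, open must hold.
Before open := not open: not open
Before assert c: c and (not open)
Before c := p: p and (not open)
Answer: WP = p and (not open)


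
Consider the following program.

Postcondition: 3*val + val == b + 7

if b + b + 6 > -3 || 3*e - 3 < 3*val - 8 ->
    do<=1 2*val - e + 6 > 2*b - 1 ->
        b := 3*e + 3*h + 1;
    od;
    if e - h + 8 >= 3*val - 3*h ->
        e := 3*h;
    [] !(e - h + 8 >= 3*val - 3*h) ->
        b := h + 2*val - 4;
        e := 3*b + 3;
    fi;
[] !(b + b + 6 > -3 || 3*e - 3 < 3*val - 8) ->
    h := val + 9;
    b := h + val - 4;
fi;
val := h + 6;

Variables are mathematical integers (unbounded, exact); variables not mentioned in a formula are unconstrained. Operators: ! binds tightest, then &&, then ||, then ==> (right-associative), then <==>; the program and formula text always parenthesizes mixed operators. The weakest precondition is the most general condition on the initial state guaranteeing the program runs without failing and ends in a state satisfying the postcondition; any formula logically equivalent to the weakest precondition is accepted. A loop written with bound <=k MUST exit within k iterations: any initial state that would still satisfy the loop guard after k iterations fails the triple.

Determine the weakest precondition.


Working backward. After the program, the postcondition 3*val + val == b + 7 must hold; in canonical form it is 4*val == b + 7.
Before val := h + 6: 4*h == b - 17
Then branch requires (2*val > 2*b + e - 7 ==> ((!(2*val > 7*e + 6*h - 5)) && (e + 2*h >= 3*val - 8 ==> h == 3*e - 16) && ((!(e + 2*h >= 3*val - 8)) ==> 3*h == 2*val - 21))) && ((!(2*val > 2*b + e - 7)) ==> ((e + 2*h >= 3*val - 8 ==> 4*h == b - 17) && ((!(e + 2*h >= 3*val - 8)) ==> 3*h == 2*val - 21))); else branch requires 2*val == -48.
Before the if: ((2*b > -9 || 3*e < 3*val - 5) ==> ((2*val > 2*b + e - 7 ==> ((!(2*val > 7*e + 6*h - 5)) && (e + 2*h >= 3*val - 8 ==> h == 3*e - 16) && ((!(e + 2*h >= 3*val - 8)) ==> 3*h == 2*val - 21))) && ((!(2*val > 2*b + e - 7)) ==> ((e + 2*h >= 3*val - 8 ==> 4*h == b - 17) && ((!(e + 2*h >= 3*val - 8)) ==> 3*h == 2*val - 21))))) && ((!(2*b > -9 || 3*e < 3*val - 5)) ==> 2*val == -48)
Answer: WP = ((2*b > -9 || 3*e < 3*val - 5) ==> ((2*val > 2*b + e - 7 ==> ((!(2*val > 7*e + 6*h - 5)) && (e + 2*h >= 3*val - 8 ==> h == 3*e - 16) && ((!(e + 2*h >= 3*val - 8)) ==> 3*h == 2*val - 21))) && ((!(2*val > 2*b + e - 7)) ==> ((e + 2*h >= 3*val - 8 ==> 4*h == b - 17) && ((!(e + 2*h >= 3*val - 8)) ==> 3*h == 2*val - 21))))) && ((!(2*b > -9 || 3*e < 3*val - 5)) ==> 2*val == -48)


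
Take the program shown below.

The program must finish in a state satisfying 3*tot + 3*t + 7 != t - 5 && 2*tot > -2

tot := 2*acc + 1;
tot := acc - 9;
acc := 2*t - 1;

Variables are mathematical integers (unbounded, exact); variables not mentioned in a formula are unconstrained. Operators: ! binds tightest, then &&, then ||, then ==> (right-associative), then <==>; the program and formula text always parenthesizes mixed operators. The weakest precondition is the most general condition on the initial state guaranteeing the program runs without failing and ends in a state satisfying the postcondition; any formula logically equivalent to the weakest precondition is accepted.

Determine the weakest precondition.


Working backward. After the program, the postcondition 3*tot + 3*t + 7 != t - 5 && 2*tot > -2 must hold; in canonical form it is 2*t + 3*tot != -12 && 2*tot > -2.
Before acc := 2*t - 1: 2*t + 3*tot != -12 && 2*tot > -2
Before tot := acc - 9: 3*acc + 2*t != 15 && 2*acc > 16
Before tot := 2*acc + 1: 3*acc + 2*t != 15 && 2*acc > 16
Answer: WP = 3*acc + 2*t != 15 && 2*acc > 16


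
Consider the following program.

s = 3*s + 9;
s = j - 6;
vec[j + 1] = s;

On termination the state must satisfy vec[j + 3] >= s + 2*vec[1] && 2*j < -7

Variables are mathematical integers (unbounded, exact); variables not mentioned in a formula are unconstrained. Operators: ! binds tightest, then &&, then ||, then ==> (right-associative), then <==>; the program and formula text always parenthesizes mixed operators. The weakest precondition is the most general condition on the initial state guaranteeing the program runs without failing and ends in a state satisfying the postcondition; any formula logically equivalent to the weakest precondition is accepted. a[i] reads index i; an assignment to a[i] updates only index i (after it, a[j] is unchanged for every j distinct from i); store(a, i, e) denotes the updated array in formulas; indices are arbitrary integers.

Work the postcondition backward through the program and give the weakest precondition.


Working backward. After the program, the postcondition vec[j + 3] >= s + 2*vec[1] && 2*j < -7 must hold; in canonical form it is vec[j + 3] >= 2*vec[1] + s && 2*j < -7.
Before vec[j + 1] := s: store(vec, j + 1, s)[j + 3] >= 2*store(vec, j + 1, s)[1] + s && 2*j < -7
Before s := j - 6: store(vec, j + 1, j - 6)[j + 3] >= 2*store(vec, j + 1, j - 6)[1] + j - 6 && 2*j < -7
Before s := 3*s + 9: store(vec, j + 1, j - 6)[j + 3] >= 2*store(vec, j + 1, j - 6)[1] + j - 6 && 2*j < -7
Answer: WP = store(vec, j + 1, j - 6)[j + 3] >= 2*store(vec, j + 1, j - 6)[1] + j - 6 && 2*j < -7


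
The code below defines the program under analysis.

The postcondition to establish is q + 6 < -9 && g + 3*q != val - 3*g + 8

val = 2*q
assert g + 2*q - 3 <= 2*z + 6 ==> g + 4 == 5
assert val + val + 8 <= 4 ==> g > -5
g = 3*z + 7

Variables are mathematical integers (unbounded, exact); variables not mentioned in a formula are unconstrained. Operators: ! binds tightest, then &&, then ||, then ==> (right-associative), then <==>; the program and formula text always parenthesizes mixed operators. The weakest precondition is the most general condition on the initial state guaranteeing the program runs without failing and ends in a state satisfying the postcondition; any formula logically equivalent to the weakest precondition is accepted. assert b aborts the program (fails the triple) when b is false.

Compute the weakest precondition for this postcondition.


Working backward. After the program, the postcondition q + 6 < -9 && g + 3*q != val - 3*g + 8 must hold; in canonical form it is q < -15 && 4*g + 3*q != val + 8.
Before g := 3*z + 7: q < -15 && 3*q + 12*z != val - 20
Before assert val + val + 8 <= 4 ==> g > -5: (2*val <= -4 ==> g > -5) && q < -15 && 3*q + 12*z != val - 20
Before assert g + 2*q - 3 <= 2*z + 6 ==> g + 4 == 5: (g + 2*q <= 2*z + 9 ==> g == 1) && (2*val <= -4 ==> g > -5) && q < -15 && 3*q + 12*z != val - 20
Before val := 2*q: (g + 2*q <= 2*z + 9 ==> g == 1) && (4*q <= -4 ==> g > -5) && q < -15 && q + 12*z != -20
Answer: WP = (g + 2*q <= 2*z + 9 ==> g == 1) && (4*q <= -4 ==> g > -5) && q < -15 && q + 12*z != -20


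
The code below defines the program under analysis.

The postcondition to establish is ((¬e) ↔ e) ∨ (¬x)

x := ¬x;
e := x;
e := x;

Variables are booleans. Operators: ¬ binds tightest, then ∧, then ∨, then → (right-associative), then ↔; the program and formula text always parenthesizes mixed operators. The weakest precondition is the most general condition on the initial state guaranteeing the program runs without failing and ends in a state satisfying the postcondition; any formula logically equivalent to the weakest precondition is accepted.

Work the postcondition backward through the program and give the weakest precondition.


Working backward. After the program, ((¬e) ↔ e) ∨ (¬x) must hold.
Before e := x: ((¬x) ↔ x) ∨ (¬x)
Before e := x: ((¬x) ↔ x) ∨ (¬x)
Before x := ¬x: (x ↔ (¬x)) ∨ x
Answer: WP = (x ↔ (¬x)) ∨ x


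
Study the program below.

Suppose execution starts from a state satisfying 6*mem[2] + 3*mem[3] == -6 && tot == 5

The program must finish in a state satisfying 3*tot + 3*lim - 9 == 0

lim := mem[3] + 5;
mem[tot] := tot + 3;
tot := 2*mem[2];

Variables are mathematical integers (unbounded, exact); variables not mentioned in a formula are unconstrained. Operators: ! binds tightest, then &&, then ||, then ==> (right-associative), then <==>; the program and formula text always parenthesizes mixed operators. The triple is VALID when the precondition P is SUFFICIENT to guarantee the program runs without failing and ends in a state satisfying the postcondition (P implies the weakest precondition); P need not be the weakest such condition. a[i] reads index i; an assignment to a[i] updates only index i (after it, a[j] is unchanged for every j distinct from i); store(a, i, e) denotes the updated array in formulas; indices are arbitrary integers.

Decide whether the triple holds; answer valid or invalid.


Working backward. After the program, the postcondition 3*tot + 3*lim - 9 == 0 must hold; in canonical form it is 3*lim + 3*tot == 9.
Before tot := 2*mem[2]: 6*mem[2] + 3*lim == 9
Before mem[tot] := tot + 3: 6*store(mem, tot, tot + 3)[2] + 3*lim == 9
Before lim := mem[3] + 5: 3*mem[3] + 6*store(mem, tot, tot + 3)[2] == -6
The weakest precondition is 3*mem[3] + 6*store(mem, tot, tot + 3)[2] == -6.
Check whether 6*mem[2] + 3*mem[3] == -6 && tot == 5 implies it.
Every state satisfying the precondition satisfies the weakest precondition: the implication holds.
Answer: valid


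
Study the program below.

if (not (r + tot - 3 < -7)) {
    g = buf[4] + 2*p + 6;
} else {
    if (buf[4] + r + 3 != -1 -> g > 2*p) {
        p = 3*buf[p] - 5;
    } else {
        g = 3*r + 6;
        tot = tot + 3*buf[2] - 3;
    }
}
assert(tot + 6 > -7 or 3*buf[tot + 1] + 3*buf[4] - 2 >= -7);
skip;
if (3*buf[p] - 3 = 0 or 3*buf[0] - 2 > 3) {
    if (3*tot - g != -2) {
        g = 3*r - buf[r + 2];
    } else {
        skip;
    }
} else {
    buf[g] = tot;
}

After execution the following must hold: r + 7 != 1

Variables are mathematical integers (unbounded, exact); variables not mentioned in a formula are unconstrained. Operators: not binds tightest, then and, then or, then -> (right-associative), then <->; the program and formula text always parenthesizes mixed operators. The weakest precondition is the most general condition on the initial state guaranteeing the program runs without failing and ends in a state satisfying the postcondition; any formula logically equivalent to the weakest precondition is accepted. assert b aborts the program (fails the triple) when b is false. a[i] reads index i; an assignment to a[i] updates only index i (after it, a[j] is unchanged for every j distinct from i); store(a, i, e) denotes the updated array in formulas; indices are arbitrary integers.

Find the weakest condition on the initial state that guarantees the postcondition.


Working backward. After the program, the postcondition r + 7 != 1 must hold; in canonical form it is r != -6.
Then branch requires (3*tot != g - 2 -> r != -6) and ((not (3*tot != g - 2)) -> r != -6); else branch requires r != -6.
Before the if: ((3*buf[p] = 3 or 3*buf[0] > 5) -> ((3*tot != g - 2 -> r != -6) and ((not (3*tot != g - 2)) -> r != -6))) and ((not (3*buf[p] = 3 or 3*buf[0] > 5)) -> r != -6)
Before skip: ((3*buf[p] = 3 or 3*buf[0] > 5) -> ((3*tot != g - 2 -> r != -6) and ((not (3*tot != g - 2)) -> r != -6))) and ((not (3*buf[p] = 3 or 3*buf[0] > 5)) -> r != -6)
Before assert tot + 6 > -7 or 3*buf[tot + 1] + 3*buf[4] - 2 >= -7: (tot > -13 or 3*buf[tot + 1] + 3*buf[4] >= -5) and ((3*buf[p] = 3 or 3*buf[0] > 5) -> ((3*tot != g - 2 -> r != -6) and ((not (3*tot != g - 2)) -> r != -6))) and ((not (3*buf[p] = 3 or 3*buf[0] > 5)) -> r != -6)
Then branch requires (tot > -13 or 3*buf[tot + 1] + 3*buf[4] >= -5) and ((3*buf[p] = 3 or 3*buf[0] > 5) -> ((3*tot != buf[4] + 2*p + 4 -> r != -6) and ((not (3*tot != buf[4] + 2*p + 4)) -> r != -6))) and ((not (3*buf[p] = 3 or 3*buf[0] > 5)) -> r != -6); else branch requires ((buf[4] + r != -4 -> g > 2*p) -> ((tot > -13 or 3*buf[tot + 1] + 3*buf[4] >= -5) and ((3*buf[3*buf[p] - 5] = 3 or 3*buf[0] > 5) -> ((3*tot != g - 2 -> r != -6) and ((not (3*tot != g - 2)) -> r != -6))) and ((not (3*buf[3*buf[p] - 5] = 3 or 3*buf[0] > 5)) -> r != -6))) and ((not (buf[4] + r != -4 -> g > 2*p)) -> ((3*buf[2] + tot > -10 or 3*buf[4] + 3*buf[3*buf[2] + tot - 2] >= -5) and ((3*buf[p] = 3 or 3*buf[0] > 5) -> ((9*buf[2] + 3*tot != 3*r + 13 -> r != -6) and ((not (9*buf[2] + 3*tot != 3*r + 13)) -> r != -6))) and ((not (3*buf[p] = 3 or 3*buf[0] > 5)) -> r != -6))).
Before the if: ((not (r + tot < -4)) -> ((tot > -13 or 3*buf[tot + 1] + 3*buf[4] >= -5) and ((3*buf[p] = 3 or 3*buf[0] > 5) -> ((3*tot != buf[4] + 2*p + 4 -> r != -6) and ((not (3*tot != buf[4] + 2*p + 4)) -> r != -6))) and ((not (3*buf[p] = 3 or 3*buf[0] > 5)) -> r != -6))) and (r + tot < -4 -> (((buf[4] + r != -4 -> g > 2*p) -> ((tot > -13 or 3*buf[tot + 1] + 3*buf[4] >= -5) and ((3*buf[3*buf[p] - 5] = 3 or 3*buf[0] > 5) -> ((3*tot != g - 2 -> r != -6) and ((not (3*tot != g - 2)) -> r != -6))) and ((not (3*buf[3*buf[p] - 5] = 3 or 3*buf[0] > 5)) -> r != -6))) and ((not (buf[4] + r != -4 -> g > 2*p)) -> ((3*buf[2] + tot > -10 or 3*buf[4] + 3*buf[3*buf[2] + tot - 2] >= -5) and ((3*buf[p] = 3 or 3*buf[0] > 5) -> ((9*buf[2] + 3*tot != 3*r + 13 -> r != -6) and ((not (9*buf[2] + 3*tot != 3*r + 13)) -> r != -6))) and ((not (3*buf[p] = 3 or 3*buf[0] > 5)) -> r != -6)))))
Answer: WP = ((not (r + tot < -4)) -> ((tot > -13 or 3*buf[tot + 1] + 3*buf[4] >= -5) and ((3*buf[p] = 3 or 3*buf[0] > 5) -> ((3*tot != buf[4] + 2*p + 4 -> r != -6) and ((not (3*tot != buf[4] + 2*p + 4)) -> r != -6))) and ((not (3*buf[p] = 3 or 3*buf[0] > 5)) -> r != -6))) and (r + tot < -4 -> (((buf[4] + r != -4 -> g > 2*p) -> ((tot > -13 or 3*buf[tot + 1] + 3*buf[4] >= -5) and ((3*buf[3*buf[p] - 5] = 3 or 3*buf[0] > 5) -> ((3*tot != g - 2 -> r != -6) and ((not (3*tot != g - 2)) -> r != -6))) and ((not (3*buf[3*buf[p] - 5] = 3 or 3*buf[0] > 5)) -> r != -6))) and ((not (buf[4] + r != -4 -> g > 2*p)) -> ((3*buf[2] + tot > -10 or 3*buf[4] + 3*buf[3*buf[2] + tot - 2] >= -5) and ((3*buf[p] = 3 or 3*buf[0] > 5) -> ((9*buf[2] + 3*tot != 3*r + 13 -> r != -6) and ((not (9*buf[2] + 3*tot != 3*r + 13)) -> r != -6))) and ((not (3*buf[p] = 3 or 3*buf[0] > 5)) -> r != -6)))))


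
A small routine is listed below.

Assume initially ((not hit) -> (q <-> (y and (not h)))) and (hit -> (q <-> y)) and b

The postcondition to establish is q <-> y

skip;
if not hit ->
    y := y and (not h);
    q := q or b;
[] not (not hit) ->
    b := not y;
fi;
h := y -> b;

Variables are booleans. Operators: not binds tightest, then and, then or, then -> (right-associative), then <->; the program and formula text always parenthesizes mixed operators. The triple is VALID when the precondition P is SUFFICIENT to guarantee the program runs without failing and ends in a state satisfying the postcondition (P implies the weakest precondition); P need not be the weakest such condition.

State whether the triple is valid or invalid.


Working backward. After the program, q <-> y must hold.
Before h := y -> b: q <-> y
Then branch requires (q or b) <-> (y and (not h)); else branch requires q <-> y.
Before the if: ((not hit) -> ((q or b) <-> (y and (not h)))) and (hit -> (q <-> y))
Before skip: ((not hit) -> ((q or b) <-> (y and (not h)))) and (hit -> (q <-> y))
The weakest precondition is ((not hit) -> ((q or b) <-> (y and (not h)))) and (hit -> (q <-> y)).
Check whether ((not hit) -> (q <-> (y and (not h)))) and (hit -> (q <-> y)) and b implies it.
Countermodel: at the initial state b = true, h = false, hit = false, q = false, y = false, the precondition holds but the weakest precondition fails.
Answer: invalid


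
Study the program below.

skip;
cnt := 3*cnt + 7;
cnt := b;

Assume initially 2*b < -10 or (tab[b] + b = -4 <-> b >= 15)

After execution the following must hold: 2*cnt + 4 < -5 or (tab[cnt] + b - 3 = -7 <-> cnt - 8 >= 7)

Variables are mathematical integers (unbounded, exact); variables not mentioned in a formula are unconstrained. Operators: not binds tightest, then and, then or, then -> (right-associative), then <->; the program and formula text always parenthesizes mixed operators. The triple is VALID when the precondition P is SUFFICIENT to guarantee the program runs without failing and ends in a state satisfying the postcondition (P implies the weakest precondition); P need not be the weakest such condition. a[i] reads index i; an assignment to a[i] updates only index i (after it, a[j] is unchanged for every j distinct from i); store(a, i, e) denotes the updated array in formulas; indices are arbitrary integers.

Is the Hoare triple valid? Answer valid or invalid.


Working backward. After the program, the postcondition 2*cnt + 4 < -5 or (tab[cnt] + b - 3 = -7 <-> cnt - 8 >= 7) must hold; in canonical form it is 2*cnt < -9 or (tab[cnt] + b = -4 <-> cnt >= 15).
Before cnt := b: 2*b < -9 or (tab[b] + b = -4 <-> b >= 15)
Before cnt := 3*cnt + 7: 2*b < -9 or (tab[b] + b = -4 <-> b >= 15)
Before skip: 2*b < -9 or (tab[b] + b = -4 <-> b >= 15)
The weakest precondition is 2*b < -9 or (tab[b] + b = -4 <-> b >= 15).
Check whether 2*b < -10 or (tab[b] + b = -4 <-> b >= 15) implies it.
Every state satisfying the precondition satisfies the weakest precondition: the implication holds.
Answer: valid


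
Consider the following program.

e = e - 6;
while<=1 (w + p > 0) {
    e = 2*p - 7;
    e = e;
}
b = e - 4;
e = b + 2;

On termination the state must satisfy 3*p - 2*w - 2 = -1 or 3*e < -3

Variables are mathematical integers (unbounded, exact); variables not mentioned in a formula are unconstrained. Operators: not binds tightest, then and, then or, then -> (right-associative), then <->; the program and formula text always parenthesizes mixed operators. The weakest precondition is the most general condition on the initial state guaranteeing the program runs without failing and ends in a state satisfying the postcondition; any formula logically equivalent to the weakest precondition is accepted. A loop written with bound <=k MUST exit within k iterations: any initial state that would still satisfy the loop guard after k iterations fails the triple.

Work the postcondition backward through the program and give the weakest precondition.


Working backward. After the program, the postcondition 3*p - 2*w - 2 = -1 or 3*e < -3 must hold; in canonical form it is 3*p = 2*w + 1 or 3*e < -3.
Before e := b + 2: 3*p = 2*w + 1 or 3*b < -9
Before b := e - 4: 3*p = 2*w + 1 or 3*e < 3
Before the loop (bound <=1), unroll the exhaustion recursion (WP_0 = exit-now case; WP_j = one more guarded iteration, up to j = 1):
  WP_0: (not (p + w > 0)) and (3*p = 2*w + 1 or 3*e < 3)
  WP_1: (p + w > 0 -> ((not (p + w > 0)) and (3*p = 2*w + 1 or 6*p < 24))) and ((not (p + w > 0)) -> (3*p = 2*w + 1 or 3*e < 3))
So before the loop: (p + w > 0 -> ((not (p + w > 0)) and (3*p = 2*w + 1 or 6*p < 24))) and ((not (p + w > 0)) -> (3*p = 2*w + 1 or 3*e < 3))
Before e := e - 6: (p + w > 0 -> ((not (p + w > 0)) and (3*p = 2*w + 1 or 6*p < 24))) and ((not (p + w > 0)) -> (3*p = 2*w + 1 or 3*e < 21))
Answer: WP = (p + w > 0 -> ((not (p + w > 0)) and (3*p = 2*w + 1 or 6*p < 24))) and ((not (p + w > 0)) -> (3*p = 2*w + 1 or 3*e < 21))


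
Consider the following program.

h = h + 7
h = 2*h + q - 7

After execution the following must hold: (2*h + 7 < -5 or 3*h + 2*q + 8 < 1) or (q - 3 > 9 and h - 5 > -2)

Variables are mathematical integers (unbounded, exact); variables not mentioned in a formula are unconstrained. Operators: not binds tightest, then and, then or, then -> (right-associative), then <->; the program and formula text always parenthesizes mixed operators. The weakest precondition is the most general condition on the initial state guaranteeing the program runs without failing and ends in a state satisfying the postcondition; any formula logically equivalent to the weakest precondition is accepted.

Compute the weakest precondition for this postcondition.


Working backward. After the program, the postcondition (2*h + 7 < -5 or 3*h + 2*q + 8 < 1) or (q - 3 > 9 and h - 5 > -2) must hold; in canonical form it is 2*h < -12 or 3*h + 2*q < -7 or (q > 12 and h > 3).
Before h := 2*h + q - 7: 4*h + 2*q < 2 or 6*h + 5*q < 14 or (q > 12 and 2*h + q > 10)
Before h := h + 7: 4*h + 2*q < -26 or 6*h + 5*q < -28 or (q > 12 and 2*h + q > -4)
Answer: WP = 4*h + 2*q < -26 or 6*h + 5*q < -28 or (q > 12 and 2*h + q > -4)


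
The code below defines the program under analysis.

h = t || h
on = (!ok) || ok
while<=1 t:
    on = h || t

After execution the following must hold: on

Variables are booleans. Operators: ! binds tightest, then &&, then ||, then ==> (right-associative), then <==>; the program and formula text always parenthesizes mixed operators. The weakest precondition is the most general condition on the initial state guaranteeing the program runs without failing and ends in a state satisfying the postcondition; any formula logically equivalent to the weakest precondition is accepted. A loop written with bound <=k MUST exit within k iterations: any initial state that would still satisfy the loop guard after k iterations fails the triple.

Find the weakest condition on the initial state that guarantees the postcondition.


Working backward. After the program, on must hold.
Before the loop (bound <=1), unroll the exhaustion recursion (WP_0 = exit-now case; WP_j = one more guarded iteration, up to j = 1):
  WP_0: (!t) && on
  WP_1: (t ==> ((!t) && (h || t))) && ((!t) ==> on)
So before the loop: (t ==> ((!t) && (h || t))) && ((!t) ==> on)
Before on := (!ok) || ok: t ==> ((!t) && (h || t))
Before h := t || h: t ==> ((!t) && (t || h))
Answer: WP = t ==> ((!t) && (t || h))


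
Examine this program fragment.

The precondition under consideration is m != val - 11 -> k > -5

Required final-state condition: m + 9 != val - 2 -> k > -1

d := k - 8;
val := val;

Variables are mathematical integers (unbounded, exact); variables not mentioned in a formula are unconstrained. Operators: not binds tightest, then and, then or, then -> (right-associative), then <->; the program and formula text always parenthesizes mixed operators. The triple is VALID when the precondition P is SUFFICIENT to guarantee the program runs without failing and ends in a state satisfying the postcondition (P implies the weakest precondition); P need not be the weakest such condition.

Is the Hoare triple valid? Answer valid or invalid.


Working backward. After the program, the postcondition m + 9 != val - 2 -> k > -1 must hold; in canonical form it is m != val - 11 -> k > -1.
Before val := val: m != val - 11 -> k > -1
Before d := k - 8: m != val - 11 -> k > -1
The weakest precondition is m != val - 11 -> k > -1.
Check whether m != val - 11 -> k > -5 implies it.
Countermodel: at the initial state k = -4, m = 1, val = 11, the precondition holds but the weakest precondition fails.
Answer: invalid


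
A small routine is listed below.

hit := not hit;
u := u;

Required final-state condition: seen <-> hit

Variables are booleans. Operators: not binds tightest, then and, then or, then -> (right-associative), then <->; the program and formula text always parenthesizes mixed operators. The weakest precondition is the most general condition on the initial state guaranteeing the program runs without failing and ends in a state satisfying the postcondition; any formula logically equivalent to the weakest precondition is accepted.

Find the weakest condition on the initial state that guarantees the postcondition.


Working backward. After the program, seen <-> hit must hold.
Before u := u: seen <-> hit
Before hit := not hit: seen <-> (not hit)
Answer: WP = seen <-> (not hit)


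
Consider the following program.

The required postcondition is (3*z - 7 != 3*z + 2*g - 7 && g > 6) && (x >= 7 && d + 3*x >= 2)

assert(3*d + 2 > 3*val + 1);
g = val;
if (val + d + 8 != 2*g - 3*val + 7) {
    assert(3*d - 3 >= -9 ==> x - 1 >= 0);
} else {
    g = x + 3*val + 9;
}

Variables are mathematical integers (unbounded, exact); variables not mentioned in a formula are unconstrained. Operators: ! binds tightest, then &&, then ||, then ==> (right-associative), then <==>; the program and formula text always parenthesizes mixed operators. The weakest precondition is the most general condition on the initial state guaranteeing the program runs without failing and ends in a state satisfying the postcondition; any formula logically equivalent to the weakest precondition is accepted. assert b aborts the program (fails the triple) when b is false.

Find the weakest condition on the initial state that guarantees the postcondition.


Working backward. After the program, the postcondition (3*z - 7 != 3*z + 2*g - 7 && g > 6) && (x >= 7 && d + 3*x >= 2) must hold; in canonical form it is 2*g != 0 && g > 6 && x >= 7 && d + 3*x >= 2.
Then branch requires (3*d >= -6 ==> x >= 1) && 2*g != 0 && g > 6 && x >= 7 && d + 3*x >= 2; else branch requires 6*val + 2*x != -18 && 3*val + x > -3 && x >= 7 && d + 3*x >= 2.
Before the if: (d + 4*val != 2*g - 1 ==> ((3*d >= -6 ==> x >= 1) && 2*g != 0 && g > 6 && x >= 7 && d + 3*x >= 2)) && ((!(d + 4*val != 2*g - 1)) ==> (6*val + 2*x != -18 && 3*val + x > -3 && x >= 7 && d + 3*x >= 2))
Before g := val: (d + 2*val != -1 ==> ((3*d >= -6 ==> x >= 1) && 2*val != 0 && val > 6 && x >= 7 && d + 3*x >= 2)) && ((!(d + 2*val != -1)) ==> (6*val + 2*x != -18 && 3*val + x > -3 && x >= 7 && d + 3*x >= 2))
Before assert 3*d + 2 > 3*val + 1: 3*d > 3*val - 1 && (d + 2*val != -1 ==> ((3*d >= -6 ==> x >= 1) && 2*val != 0 && val > 6 && x >= 7 && d + 3*x >= 2)) && ((!(d + 2*val != -1)) ==> (6*val + 2*x != -18 && 3*val + x > -3 && x >= 7 && d + 3*x >= 2))
Answer: WP = 3*d > 3*val - 1 && (d + 2*val != -1 ==> ((3*d >= -6 ==> x >= 1) && 2*val != 0 && val > 6 && x >= 7 && d + 3*x >= 2)) && ((!(d + 2*val != -1)) ==> (6*val + 2*x != -18 && 3*val + x > -3 && x >= 7 && d + 3*x >= 2))


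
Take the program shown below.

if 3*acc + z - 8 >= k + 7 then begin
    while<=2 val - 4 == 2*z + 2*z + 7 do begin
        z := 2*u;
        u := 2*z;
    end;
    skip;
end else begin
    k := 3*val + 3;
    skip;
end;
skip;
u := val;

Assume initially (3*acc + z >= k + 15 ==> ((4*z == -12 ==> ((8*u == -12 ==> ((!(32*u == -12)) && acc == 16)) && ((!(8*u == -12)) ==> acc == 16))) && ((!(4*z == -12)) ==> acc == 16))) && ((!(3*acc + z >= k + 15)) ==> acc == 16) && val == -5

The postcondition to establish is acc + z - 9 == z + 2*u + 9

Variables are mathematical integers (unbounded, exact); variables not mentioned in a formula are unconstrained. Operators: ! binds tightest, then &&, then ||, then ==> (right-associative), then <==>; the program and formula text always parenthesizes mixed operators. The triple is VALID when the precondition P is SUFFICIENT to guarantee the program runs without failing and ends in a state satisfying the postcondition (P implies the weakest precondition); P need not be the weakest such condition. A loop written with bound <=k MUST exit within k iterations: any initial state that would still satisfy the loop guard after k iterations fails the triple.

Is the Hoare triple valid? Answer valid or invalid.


Working backward. After the program, the postcondition acc + z - 9 == z + 2*u + 9 must hold; in canonical form it is acc == 2*u + 18.
Before u := val: acc == 2*val + 18
Before skip: acc == 2*val + 18
Then branch requires (val == 4*z + 11 ==> ((val == 8*u + 11 ==> ((!(val == 32*u + 11)) && acc == 2*val + 18)) && ((!(val == 8*u + 11)) ==> acc == 2*val + 18))) && ((!(val == 4*z + 11)) ==> acc == 2*val + 18); else branch requires acc == 2*val + 18.
Before the if: (3*acc + z >= k + 15 ==> ((val == 4*z + 11 ==> ((val == 8*u + 11 ==> ((!(val == 32*u + 11)) && acc == 2*val + 18)) && ((!(val == 8*u + 11)) ==> acc == 2*val + 18))) && ((!(val == 4*z + 11)) ==> acc == 2*val + 18))) && ((!(3*acc + z >= k + 15)) ==> acc == 2*val + 18)
The weakest precondition is (3*acc + z >= k + 15 ==> ((val == 4*z + 11 ==> ((val == 8*u + 11 ==> ((!(val == 32*u + 11)) && acc == 2*val + 18)) && ((!(val == 8*u + 11)) ==> acc == 2*val + 18))) && ((!(val == 4*z + 11)) ==> acc == 2*val + 18))) && ((!(3*acc + z >= k + 15)) ==> acc == 2*val + 18).
Check whether (3*acc + z >= k + 15 ==> ((4*z == -12 ==> ((8*u == -12 ==> ((!(32*u == -12)) && acc == 16)) && ((!(8*u == -12)) ==> acc == 16))) && ((!(4*z == -12)) ==> acc == 16))) && ((!(3*acc + z >= k + 15)) ==> acc == 16) && val == -5 implies it.
Countermodel: at the initial state acc = 16, k = 30, u = -1, val = -5, z = -3, the precondition holds but the weakest precondition fails.
Answer: invalid


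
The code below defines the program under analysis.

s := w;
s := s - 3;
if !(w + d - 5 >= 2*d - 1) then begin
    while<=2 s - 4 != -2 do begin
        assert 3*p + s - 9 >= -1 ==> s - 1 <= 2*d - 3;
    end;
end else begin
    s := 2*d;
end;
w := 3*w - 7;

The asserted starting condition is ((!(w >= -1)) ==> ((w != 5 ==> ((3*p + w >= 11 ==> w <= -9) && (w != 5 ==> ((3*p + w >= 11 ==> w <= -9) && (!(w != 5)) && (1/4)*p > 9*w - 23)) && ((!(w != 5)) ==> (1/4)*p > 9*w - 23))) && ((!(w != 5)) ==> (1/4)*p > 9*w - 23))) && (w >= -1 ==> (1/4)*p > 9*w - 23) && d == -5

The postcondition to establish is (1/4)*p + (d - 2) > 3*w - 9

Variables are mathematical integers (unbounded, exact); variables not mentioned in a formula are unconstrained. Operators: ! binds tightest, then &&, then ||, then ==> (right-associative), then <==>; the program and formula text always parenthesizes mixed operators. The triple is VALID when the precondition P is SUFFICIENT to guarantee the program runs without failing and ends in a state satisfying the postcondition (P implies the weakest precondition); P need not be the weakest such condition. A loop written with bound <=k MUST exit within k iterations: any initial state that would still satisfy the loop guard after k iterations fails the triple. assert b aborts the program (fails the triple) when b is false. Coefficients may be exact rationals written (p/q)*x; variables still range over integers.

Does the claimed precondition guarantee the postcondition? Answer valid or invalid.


Working backward. After the program, the postcondition (1/4)*p + (d - 2) > 3*w - 9 must hold; in canonical form it is d + (1/4)*p > 3*w - 7.
Before w := 3*w - 7: d + (1/4)*p > 9*w - 28
Then branch requires (s != 2 ==> ((3*p + s >= 8 ==> s <= 2*d - 2) && (s != 2 ==> ((3*p + s >= 8 ==> s <= 2*d - 2) && (!(s != 2)) && d + (1/4)*p > 9*w - 28)) && ((!(s != 2)) ==> d + (1/4)*p > 9*w - 28))) && ((!(s != 2)) ==> d + (1/4)*p > 9*w - 28); else branch requires d + (1/4)*p > 9*w - 28.
Before the if: ((!(w >= d + 4)) ==> ((s != 2 ==> ((3*p + s >= 8 ==> s <= 2*d - 2) && (s != 2 ==> ((3*p + s >= 8 ==> s <= 2*d - 2) && (!(s != 2)) && d + (1/4)*p > 9*w - 28)) && ((!(s != 2)) ==> d + (1/4)*p > 9*w - 28))) && ((!(s != 2)) ==> d + (1/4)*p > 9*w - 28))) && (w >= d + 4 ==> d + (1/4)*p > 9*w - 28)
Before s := s - 3: ((!(w >= d + 4)) ==> ((s != 5 ==> ((3*p + s >= 11 ==> s <= 2*d + 1) && (s != 5 ==> ((3*p + s >= 11 ==> s <= 2*d + 1) && (!(s != 5)) && d + (1/4)*p > 9*w - 28)) && ((!(s != 5)) ==> d + (1/4)*p > 9*w - 28))) && ((!(s != 5)) ==> d + (1/4)*p > 9*w - 28))) && (w >= d + 4 ==> d + (1/4)*p > 9*w - 28)
Before s := w: ((!(w >= d + 4)) ==> ((w != 5 ==> ((3*p + w >= 11 ==> w <= 2*d + 1) && (w != 5 ==> ((3*p + w >= 11 ==> w <= 2*d + 1) && (!(w != 5)) && d + (1/4)*p > 9*w - 28)) && ((!(w != 5)) ==> d + (1/4)*p > 9*w - 28))) && ((!(w != 5)) ==> d + (1/4)*p > 9*w - 28))) && (w >= d + 4 ==> d + (1/4)*p > 9*w - 28)
The weakest precondition is ((!(w >= d + 4)) ==> ((w != 5 ==> ((3*p + w >= 11 ==> w <= 2*d + 1) && (w != 5 ==> ((3*p + w >= 11 ==> w <= 2*d + 1) && (!(w != 5)) && d + (1/4)*p > 9*w - 28)) && ((!(w != 5)) ==> d + (1/4)*p > 9*w - 28))) && ((!(w != 5)) ==> d + (1/4)*p > 9*w - 28))) && (w >= d + 4 ==> d + (1/4)*p > 9*w - 28).
Check whether ((!(w >= -1)) ==> ((w != 5 ==> ((3*p + w >= 11 ==> w <= -9) && (w != 5 ==> ((3*p + w >= 11 ==> w <= -9) && (!(w != 5)) && (1/4)*p > 9*w - 23)) && ((!(w != 5)) ==> (1/4)*p > 9*w - 23))) && ((!(w != 5)) ==> (1/4)*p > 9*w - 23))) && (w >= -1 ==> (1/4)*p > 9*w - 23) && d == -5 implies it.
Every state satisfying the precondition satisfies the weakest precondition: the implication holds.
Answer: valid


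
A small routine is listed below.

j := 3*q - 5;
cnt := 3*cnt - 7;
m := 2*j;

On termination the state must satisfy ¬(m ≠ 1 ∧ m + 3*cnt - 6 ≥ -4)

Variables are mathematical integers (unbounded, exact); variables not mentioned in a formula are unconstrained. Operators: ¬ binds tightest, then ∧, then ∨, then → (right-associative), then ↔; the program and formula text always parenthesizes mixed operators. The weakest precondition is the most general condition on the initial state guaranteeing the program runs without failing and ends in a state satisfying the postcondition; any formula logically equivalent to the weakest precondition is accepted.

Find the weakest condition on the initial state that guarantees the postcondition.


Working backward. After the program, the postcondition ¬(m ≠ 1 ∧ m + 3*cnt - 6 ≥ -4) must hold; in canonical form it is ¬(m ≠ 1 ∧ 3*cnt + m ≥ 2).
Before m := 2*j: ¬(2*j ≠ 1 ∧ 3*cnt + 2*j ≥ 2)
Before cnt := 3*cnt - 7: ¬(2*j ≠ 1 ∧ 9*cnt + 2*j ≥ 23)
Before j := 3*q - 5: ¬(6*q ≠ 11 ∧ 9*cnt + 6*q ≥ 33)
Answer: WP = ¬(6*q ≠ 11 ∧ 9*cnt + 6*q ≥ 33)


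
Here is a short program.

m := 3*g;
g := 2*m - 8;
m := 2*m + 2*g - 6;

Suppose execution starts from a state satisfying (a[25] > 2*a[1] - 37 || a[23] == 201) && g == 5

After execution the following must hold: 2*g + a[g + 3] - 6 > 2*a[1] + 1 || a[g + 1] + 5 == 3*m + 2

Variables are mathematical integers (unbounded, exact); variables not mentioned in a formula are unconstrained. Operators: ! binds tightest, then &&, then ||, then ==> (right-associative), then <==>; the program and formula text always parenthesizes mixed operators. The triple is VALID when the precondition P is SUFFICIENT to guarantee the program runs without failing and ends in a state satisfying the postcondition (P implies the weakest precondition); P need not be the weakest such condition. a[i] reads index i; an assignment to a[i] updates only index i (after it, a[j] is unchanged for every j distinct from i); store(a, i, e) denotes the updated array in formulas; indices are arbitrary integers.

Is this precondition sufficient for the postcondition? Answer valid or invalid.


Working backward. After the program, the postcondition 2*g + a[g + 3] - 6 > 2*a[1] + 1 || a[g + 1] + 5 == 3*m + 2 must hold; in canonical form it is a[g + 3] + 2*g > 2*a[1] + 7 || a[g + 1] == 3*m - 3.
Before m := 2*m + 2*g - 6: a[g + 3] + 2*g > 2*a[1] + 7 || a[g + 1] == 6*g + 6*m - 21
Before g := 2*m - 8: a[2*m - 5] + 4*m > 2*a[1] + 23 || a[2*m - 7] == 18*m - 69
Before m := 3*g: a[6*g - 5] + 12*g > 2*a[1] + 23 || a[6*g - 7] == 54*g - 69
The weakest precondition is a[6*g - 5] + 12*g > 2*a[1] + 23 || a[6*g - 7] == 54*g - 69.
Check whether (a[25] > 2*a[1] - 37 || a[23] == 201) && g == 5 implies it.
Every state satisfying the precondition satisfies the weakest precondition: the implication holds.
Answer: valid


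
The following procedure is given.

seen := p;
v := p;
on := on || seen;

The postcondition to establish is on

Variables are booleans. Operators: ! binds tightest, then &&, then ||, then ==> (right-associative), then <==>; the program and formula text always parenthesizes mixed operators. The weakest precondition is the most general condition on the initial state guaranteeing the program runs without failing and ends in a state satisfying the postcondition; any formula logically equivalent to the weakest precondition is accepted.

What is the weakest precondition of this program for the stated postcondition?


Working backward. After the program, on must hold.
Before on := on || seen: on || seen
Before v := p: on || seen
Before seen := p: on || p
Answer: WP = on || p


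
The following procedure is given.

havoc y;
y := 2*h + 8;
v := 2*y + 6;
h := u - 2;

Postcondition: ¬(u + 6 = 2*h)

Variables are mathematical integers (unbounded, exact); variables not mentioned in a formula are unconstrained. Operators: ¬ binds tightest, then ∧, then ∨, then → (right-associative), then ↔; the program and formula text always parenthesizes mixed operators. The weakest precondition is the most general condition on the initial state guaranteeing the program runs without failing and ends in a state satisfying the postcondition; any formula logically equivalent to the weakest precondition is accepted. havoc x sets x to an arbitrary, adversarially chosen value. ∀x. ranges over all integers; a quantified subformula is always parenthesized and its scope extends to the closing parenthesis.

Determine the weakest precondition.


Working backward. After the program, the postcondition ¬(u + 6 = 2*h) must hold; in canonical form it is ¬(u = 2*h - 6).
Before h := u - 2: ¬(u = 10)
Before v := 2*y + 6: ¬(u = 10)
Before y := 2*h + 8: ¬(u = 10)
Before havoc y: ¬(u = 10)
Answer: WP = ¬(u = 10)


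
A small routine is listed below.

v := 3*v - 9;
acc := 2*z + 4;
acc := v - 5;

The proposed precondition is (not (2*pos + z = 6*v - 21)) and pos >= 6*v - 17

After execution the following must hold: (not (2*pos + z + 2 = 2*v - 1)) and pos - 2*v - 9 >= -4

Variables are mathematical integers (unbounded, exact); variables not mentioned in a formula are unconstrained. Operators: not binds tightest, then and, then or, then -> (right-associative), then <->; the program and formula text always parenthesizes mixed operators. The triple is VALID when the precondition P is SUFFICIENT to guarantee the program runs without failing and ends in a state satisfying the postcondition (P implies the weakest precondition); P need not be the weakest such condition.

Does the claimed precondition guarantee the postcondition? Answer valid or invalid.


Working backward. After the program, the postcondition (not (2*pos + z + 2 = 2*v - 1)) and pos - 2*v - 9 >= -4 must hold; in canonical form it is (not (2*pos + z = 2*v - 3)) and pos >= 2*v + 5.
Before acc := v - 5: (not (2*pos + z = 2*v - 3)) and pos >= 2*v + 5
Before acc := 2*z + 4: (not (2*pos + z = 2*v - 3)) and pos >= 2*v + 5
Before v := 3*v - 9: (not (2*pos + z = 6*v - 21)) and pos >= 6*v - 13
The weakest precondition is (not (2*pos + z = 6*v - 21)) and pos >= 6*v - 13.
Check whether (not (2*pos + z = 6*v - 21)) and pos >= 6*v - 17 implies it.
Countermodel: at the initial state pos = -14, v = 0, z = 8, the precondition holds but the weakest precondition fails.
Answer: invalid


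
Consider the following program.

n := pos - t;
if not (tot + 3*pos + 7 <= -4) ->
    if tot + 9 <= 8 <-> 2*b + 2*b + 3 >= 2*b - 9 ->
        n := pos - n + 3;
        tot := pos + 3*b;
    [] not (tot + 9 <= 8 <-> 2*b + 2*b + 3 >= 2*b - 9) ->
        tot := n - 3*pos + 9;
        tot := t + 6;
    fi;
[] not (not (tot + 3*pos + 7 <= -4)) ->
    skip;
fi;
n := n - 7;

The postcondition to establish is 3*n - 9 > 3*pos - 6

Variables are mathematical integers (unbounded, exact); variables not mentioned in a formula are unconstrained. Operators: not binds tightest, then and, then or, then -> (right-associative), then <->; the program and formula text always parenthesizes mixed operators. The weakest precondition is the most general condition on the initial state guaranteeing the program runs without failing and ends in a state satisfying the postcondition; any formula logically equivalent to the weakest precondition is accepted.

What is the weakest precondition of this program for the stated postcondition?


Working backward. After the program, the postcondition 3*n - 9 > 3*pos - 6 must hold; in canonical form it is 3*n > 3*pos + 3.
Before n := n - 7: 3*n > 3*pos + 24
Then branch requires ((tot <= -1 <-> 2*b >= -12) -> 3*n < -15) and ((not (tot <= -1 <-> 2*b >= -12)) -> 3*n > 3*pos + 24); else branch requires 3*n > 3*pos + 24.
Before the if: ((not (3*pos + tot <= -11)) -> (((tot <= -1 <-> 2*b >= -12) -> 3*n < -15) and ((not (tot <= -1 <-> 2*b >= -12)) -> 3*n > 3*pos + 24))) and (3*pos + tot <= -11 -> 3*n > 3*pos + 24)
Before n := pos - t: ((not (3*pos + tot <= -11)) -> (((tot <= -1 <-> 2*b >= -12) -> 3*pos < 3*t - 15) and ((not (tot <= -1 <-> 2*b >= -12)) -> 3*t < -24))) and (3*pos + tot <= -11 -> 3*t < -24)
Answer: WP = ((not (3*pos + tot <= -11)) -> (((tot <= -1 <-> 2*b >= -12) -> 3*pos < 3*t - 15) and ((not (tot <= -1 <-> 2*b >= -12)) -> 3*t < -24))) and (3*pos + tot <= -11 -> 3*t < -24)
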